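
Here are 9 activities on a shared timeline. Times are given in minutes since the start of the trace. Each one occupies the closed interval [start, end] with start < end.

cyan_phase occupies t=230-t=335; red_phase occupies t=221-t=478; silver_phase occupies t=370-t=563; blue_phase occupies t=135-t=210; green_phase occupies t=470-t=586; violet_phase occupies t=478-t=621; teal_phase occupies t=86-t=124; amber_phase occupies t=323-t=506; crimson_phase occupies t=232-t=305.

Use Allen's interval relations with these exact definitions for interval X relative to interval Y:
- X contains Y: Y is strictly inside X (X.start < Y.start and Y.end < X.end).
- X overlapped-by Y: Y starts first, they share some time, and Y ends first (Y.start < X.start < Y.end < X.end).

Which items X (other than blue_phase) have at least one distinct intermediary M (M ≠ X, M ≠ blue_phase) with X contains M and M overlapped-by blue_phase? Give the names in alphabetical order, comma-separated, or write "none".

none

Target blue_phase = [t=135, t=210].
Intermediaries M with M overlapped-by blue_phase: none.
Union: none.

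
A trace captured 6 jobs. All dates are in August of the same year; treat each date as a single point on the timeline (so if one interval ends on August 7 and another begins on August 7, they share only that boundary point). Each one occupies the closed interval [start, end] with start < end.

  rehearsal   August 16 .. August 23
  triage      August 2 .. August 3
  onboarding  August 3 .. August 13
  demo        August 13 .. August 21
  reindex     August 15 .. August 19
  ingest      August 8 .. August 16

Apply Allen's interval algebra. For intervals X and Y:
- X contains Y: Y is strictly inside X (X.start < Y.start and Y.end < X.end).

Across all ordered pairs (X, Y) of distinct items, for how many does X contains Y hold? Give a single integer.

Checking all 30 ordered pairs for relation 'contains'; matching pairs in alphabetical order:
(demo, reindex): demo contains reindex ✓
Count: 1.

1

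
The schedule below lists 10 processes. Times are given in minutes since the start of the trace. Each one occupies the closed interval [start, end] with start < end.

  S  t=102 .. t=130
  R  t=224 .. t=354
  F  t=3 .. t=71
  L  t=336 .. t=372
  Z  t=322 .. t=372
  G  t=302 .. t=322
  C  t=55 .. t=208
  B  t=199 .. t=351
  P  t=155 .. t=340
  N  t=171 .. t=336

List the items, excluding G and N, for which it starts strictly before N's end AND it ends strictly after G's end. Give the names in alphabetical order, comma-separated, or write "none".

B, P, R, Z

Conditions: its start is strictly before N's end (X.start < t=336) AND its end is strictly after G's end (X.end > t=322).
B: start t=199 < t=336? ✓; end t=351 > t=322? ✓ → yes.
C: start t=55 < t=336? ✓; end t=208 > t=322? ✗ → no.
F: start t=3 < t=336? ✓; end t=71 > t=322? ✗ → no.
L: start t=336 < t=336? ✗; end t=372 > t=322? ✓ → no.
P: start t=155 < t=336? ✓; end t=340 > t=322? ✓ → yes.
R: start t=224 < t=336? ✓; end t=354 > t=322? ✓ → yes.
S: start t=102 < t=336? ✓; end t=130 > t=322? ✗ → no.
Z: start t=322 < t=336? ✓; end t=372 > t=322? ✓ → yes.
Result: B, P, R, Z.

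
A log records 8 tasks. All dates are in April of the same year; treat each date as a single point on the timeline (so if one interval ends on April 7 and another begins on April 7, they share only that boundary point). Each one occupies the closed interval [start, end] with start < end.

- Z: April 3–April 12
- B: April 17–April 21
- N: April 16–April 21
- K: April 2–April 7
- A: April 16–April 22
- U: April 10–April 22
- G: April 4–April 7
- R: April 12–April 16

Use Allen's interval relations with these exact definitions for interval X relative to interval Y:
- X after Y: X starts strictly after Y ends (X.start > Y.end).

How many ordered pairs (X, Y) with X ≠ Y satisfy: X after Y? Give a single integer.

Checking all 56 ordered pairs for relation 'after'; matching pairs in alphabetical order:
(A, G): A after G ✓
(A, K): A after K ✓
(A, Z): A after Z ✓
(B, G): B after G ✓
(B, K): B after K ✓
(B, R): B after R ✓
(B, Z): B after Z ✓
(N, G): N after G ✓
(N, K): N after K ✓
(N, Z): N after Z ✓
(R, G): R after G ✓
(R, K): R after K ✓
(U, G): U after G ✓
(U, K): U after K ✓
Count: 14.

14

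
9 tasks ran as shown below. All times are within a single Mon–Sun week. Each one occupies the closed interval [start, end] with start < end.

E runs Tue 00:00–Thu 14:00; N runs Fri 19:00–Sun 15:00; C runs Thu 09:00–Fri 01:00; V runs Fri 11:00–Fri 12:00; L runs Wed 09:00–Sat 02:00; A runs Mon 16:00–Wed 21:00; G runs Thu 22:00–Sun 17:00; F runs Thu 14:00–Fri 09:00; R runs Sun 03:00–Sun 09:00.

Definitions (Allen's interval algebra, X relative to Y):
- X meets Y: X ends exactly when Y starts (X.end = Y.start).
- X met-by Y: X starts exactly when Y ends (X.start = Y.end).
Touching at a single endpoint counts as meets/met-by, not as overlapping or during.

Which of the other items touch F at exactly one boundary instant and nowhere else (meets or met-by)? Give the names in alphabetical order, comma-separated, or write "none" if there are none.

Target F = [Thu 14:00, Fri 09:00].
A [Mon 16:00, Wed 21:00] → before → no.
C [Thu 09:00, Fri 01:00] → overlaps → no.
E [Tue 00:00, Thu 14:00] → meets → yes.
G [Thu 22:00, Sun 17:00] → overlapped-by → no.
L [Wed 09:00, Sat 02:00] → contains → no.
N [Fri 19:00, Sun 15:00] → after → no.
R [Sun 03:00, Sun 09:00] → after → no.
V [Fri 11:00, Fri 12:00] → after → no.
Result: E.

E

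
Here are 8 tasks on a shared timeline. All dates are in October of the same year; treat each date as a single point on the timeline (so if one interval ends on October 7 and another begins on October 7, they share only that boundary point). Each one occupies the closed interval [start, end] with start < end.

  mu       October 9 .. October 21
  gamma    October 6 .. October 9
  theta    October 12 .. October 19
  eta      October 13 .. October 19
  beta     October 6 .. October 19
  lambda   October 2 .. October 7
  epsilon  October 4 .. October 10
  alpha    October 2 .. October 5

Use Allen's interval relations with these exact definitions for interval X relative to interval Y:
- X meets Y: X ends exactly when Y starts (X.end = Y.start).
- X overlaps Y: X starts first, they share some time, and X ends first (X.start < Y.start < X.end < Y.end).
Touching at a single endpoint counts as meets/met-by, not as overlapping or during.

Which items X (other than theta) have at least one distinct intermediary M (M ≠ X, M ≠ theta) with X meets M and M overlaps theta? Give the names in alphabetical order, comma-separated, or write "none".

none

Target theta = [October 12, October 19].
Intermediaries M with M overlaps theta: none.
Union: none.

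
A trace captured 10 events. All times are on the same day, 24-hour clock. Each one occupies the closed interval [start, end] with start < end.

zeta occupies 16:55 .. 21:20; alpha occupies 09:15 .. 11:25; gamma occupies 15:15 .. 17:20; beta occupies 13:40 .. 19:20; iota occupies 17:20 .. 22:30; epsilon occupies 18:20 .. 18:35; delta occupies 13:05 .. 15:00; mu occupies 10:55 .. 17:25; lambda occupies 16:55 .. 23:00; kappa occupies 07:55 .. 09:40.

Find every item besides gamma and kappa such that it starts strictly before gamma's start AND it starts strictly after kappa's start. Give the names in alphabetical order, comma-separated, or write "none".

alpha, beta, delta, mu

Conditions: its start is strictly before gamma's start (X.start < 15:15) AND its start is strictly after kappa's start (X.start > 07:55).
alpha: start 09:15 < 15:15? ✓; start 09:15 > 07:55? ✓ → yes.
beta: start 13:40 < 15:15? ✓; start 13:40 > 07:55? ✓ → yes.
delta: start 13:05 < 15:15? ✓; start 13:05 > 07:55? ✓ → yes.
epsilon: start 18:20 < 15:15? ✗; start 18:20 > 07:55? ✓ → no.
iota: start 17:20 < 15:15? ✗; start 17:20 > 07:55? ✓ → no.
lambda: start 16:55 < 15:15? ✗; start 16:55 > 07:55? ✓ → no.
mu: start 10:55 < 15:15? ✓; start 10:55 > 07:55? ✓ → yes.
zeta: start 16:55 < 15:15? ✗; start 16:55 > 07:55? ✓ → no.
Result: alpha, beta, delta, mu.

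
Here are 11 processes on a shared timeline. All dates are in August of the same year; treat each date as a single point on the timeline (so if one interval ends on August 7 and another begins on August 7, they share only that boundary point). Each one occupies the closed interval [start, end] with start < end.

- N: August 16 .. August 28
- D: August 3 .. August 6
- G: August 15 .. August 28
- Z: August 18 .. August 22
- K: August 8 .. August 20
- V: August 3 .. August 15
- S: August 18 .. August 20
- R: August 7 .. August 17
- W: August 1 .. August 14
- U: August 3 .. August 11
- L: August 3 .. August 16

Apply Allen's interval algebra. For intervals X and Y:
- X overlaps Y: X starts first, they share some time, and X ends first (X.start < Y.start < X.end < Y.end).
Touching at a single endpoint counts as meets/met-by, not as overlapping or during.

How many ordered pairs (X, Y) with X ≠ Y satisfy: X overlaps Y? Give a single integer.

Checking all 110 ordered pairs for relation 'overlaps'; matching pairs in alphabetical order:
(K, G): K overlaps G ✓
(K, N): K overlaps N ✓
(K, Z): K overlaps Z ✓
(L, G): L overlaps G ✓
(L, K): L overlaps K ✓
(L, R): L overlaps R ✓
(R, G): R overlaps G ✓
(R, K): R overlaps K ✓
(R, N): R overlaps N ✓
(U, K): U overlaps K ✓
(U, R): U overlaps R ✓
(V, K): V overlaps K ✓
(V, R): V overlaps R ✓
(W, K): W overlaps K ✓
(W, L): W overlaps L ✓
(W, R): W overlaps R ✓
(W, V): W overlaps V ✓
Count: 17.

17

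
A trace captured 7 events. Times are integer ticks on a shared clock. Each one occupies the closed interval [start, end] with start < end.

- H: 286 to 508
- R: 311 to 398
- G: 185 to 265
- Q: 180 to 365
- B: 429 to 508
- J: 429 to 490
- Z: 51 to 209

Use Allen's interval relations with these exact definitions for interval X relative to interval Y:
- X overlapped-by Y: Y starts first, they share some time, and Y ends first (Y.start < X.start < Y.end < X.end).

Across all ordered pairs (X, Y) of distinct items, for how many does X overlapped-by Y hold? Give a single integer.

4

Checking all 42 ordered pairs for relation 'overlapped-by'; matching pairs in alphabetical order:
(G, Z): G overlapped-by Z ✓
(H, Q): H overlapped-by Q ✓
(Q, Z): Q overlapped-by Z ✓
(R, Q): R overlapped-by Q ✓
Count: 4.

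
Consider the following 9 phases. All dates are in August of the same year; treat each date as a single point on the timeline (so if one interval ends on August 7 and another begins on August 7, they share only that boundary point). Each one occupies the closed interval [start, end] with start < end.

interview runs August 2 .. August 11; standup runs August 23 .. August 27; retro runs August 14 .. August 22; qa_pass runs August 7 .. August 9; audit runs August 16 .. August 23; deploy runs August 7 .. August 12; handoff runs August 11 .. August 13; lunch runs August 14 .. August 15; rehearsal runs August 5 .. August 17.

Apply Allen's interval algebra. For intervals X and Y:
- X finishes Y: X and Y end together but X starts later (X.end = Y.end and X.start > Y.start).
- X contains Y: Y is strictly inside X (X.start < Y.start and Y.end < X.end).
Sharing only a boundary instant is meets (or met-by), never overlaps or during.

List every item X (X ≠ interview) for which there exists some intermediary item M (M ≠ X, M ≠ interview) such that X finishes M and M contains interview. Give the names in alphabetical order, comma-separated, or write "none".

Target interview = [August 2, August 11].
Intermediaries M with M contains interview: none.
Union: none.

none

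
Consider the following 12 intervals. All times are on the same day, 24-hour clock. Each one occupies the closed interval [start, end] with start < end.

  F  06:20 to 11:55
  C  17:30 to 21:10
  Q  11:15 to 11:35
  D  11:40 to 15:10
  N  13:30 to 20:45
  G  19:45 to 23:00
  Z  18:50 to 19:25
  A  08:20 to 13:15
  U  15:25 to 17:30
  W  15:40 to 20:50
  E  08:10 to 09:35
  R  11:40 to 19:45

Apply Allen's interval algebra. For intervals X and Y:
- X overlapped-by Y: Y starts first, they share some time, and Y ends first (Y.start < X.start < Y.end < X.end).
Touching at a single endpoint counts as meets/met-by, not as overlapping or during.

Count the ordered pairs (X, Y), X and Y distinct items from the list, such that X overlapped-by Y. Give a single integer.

Checking all 132 ordered pairs for relation 'overlapped-by'; matching pairs in alphabetical order:
(A, E): A overlapped-by E ✓
(A, F): A overlapped-by F ✓
(C, N): C overlapped-by N ✓
(C, R): C overlapped-by R ✓
(C, W): C overlapped-by W ✓
(D, A): D overlapped-by A ✓
(D, F): D overlapped-by F ✓
(G, C): G overlapped-by C ✓
(G, N): G overlapped-by N ✓
(G, W): G overlapped-by W ✓
(N, D): N overlapped-by D ✓
(N, R): N overlapped-by R ✓
(R, A): R overlapped-by A ✓
(R, F): R overlapped-by F ✓
(W, N): W overlapped-by N ✓
(W, R): W overlapped-by R ✓
(W, U): W overlapped-by U ✓
Count: 17.

17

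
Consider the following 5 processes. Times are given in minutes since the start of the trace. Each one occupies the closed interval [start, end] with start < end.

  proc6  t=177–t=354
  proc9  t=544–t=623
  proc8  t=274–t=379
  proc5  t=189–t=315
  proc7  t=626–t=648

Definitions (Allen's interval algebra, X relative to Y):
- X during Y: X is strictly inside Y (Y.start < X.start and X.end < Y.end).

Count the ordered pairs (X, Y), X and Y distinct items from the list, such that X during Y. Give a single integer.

Checking all 20 ordered pairs for relation 'during'; matching pairs in alphabetical order:
(proc5, proc6): proc5 during proc6 ✓
Count: 1.

1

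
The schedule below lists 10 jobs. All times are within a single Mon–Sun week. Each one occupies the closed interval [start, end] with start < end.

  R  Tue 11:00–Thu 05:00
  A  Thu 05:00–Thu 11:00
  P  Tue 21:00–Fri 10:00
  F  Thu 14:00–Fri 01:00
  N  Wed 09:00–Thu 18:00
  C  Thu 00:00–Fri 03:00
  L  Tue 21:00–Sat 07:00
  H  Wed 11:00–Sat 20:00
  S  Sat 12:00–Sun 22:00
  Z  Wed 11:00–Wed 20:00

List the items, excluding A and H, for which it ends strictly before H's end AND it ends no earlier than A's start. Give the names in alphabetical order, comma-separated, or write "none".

Conditions: its end is strictly before H's end (X.end < Sat 20:00) AND its end is no earlier than A's start (X.end >= Thu 05:00).
C: end Fri 03:00 < Sat 20:00? ✓; end Fri 03:00 >= Thu 05:00? ✓ → yes.
F: end Fri 01:00 < Sat 20:00? ✓; end Fri 01:00 >= Thu 05:00? ✓ → yes.
L: end Sat 07:00 < Sat 20:00? ✓; end Sat 07:00 >= Thu 05:00? ✓ → yes.
N: end Thu 18:00 < Sat 20:00? ✓; end Thu 18:00 >= Thu 05:00? ✓ → yes.
P: end Fri 10:00 < Sat 20:00? ✓; end Fri 10:00 >= Thu 05:00? ✓ → yes.
R: end Thu 05:00 < Sat 20:00? ✓; end Thu 05:00 >= Thu 05:00? ✓ → yes.
S: end Sun 22:00 < Sat 20:00? ✗; end Sun 22:00 >= Thu 05:00? ✓ → no.
Z: end Wed 20:00 < Sat 20:00? ✓; end Wed 20:00 >= Thu 05:00? ✗ → no.
Result: C, F, L, N, P, R.

C, F, L, N, P, R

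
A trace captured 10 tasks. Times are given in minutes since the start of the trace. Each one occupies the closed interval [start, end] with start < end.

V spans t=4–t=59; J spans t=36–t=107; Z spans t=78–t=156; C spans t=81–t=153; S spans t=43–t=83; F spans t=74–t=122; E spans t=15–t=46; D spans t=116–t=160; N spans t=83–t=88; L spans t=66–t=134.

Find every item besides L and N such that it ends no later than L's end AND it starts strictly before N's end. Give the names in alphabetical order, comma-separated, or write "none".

Conditions: its end is no later than L's end (X.end <= t=134) AND its start is strictly before N's end (X.start < t=88).
C: end t=153 <= t=134? ✗; start t=81 < t=88? ✓ → no.
D: end t=160 <= t=134? ✗; start t=116 < t=88? ✗ → no.
E: end t=46 <= t=134? ✓; start t=15 < t=88? ✓ → yes.
F: end t=122 <= t=134? ✓; start t=74 < t=88? ✓ → yes.
J: end t=107 <= t=134? ✓; start t=36 < t=88? ✓ → yes.
S: end t=83 <= t=134? ✓; start t=43 < t=88? ✓ → yes.
V: end t=59 <= t=134? ✓; start t=4 < t=88? ✓ → yes.
Z: end t=156 <= t=134? ✗; start t=78 < t=88? ✓ → no.
Result: E, F, J, S, V.

E, F, J, S, V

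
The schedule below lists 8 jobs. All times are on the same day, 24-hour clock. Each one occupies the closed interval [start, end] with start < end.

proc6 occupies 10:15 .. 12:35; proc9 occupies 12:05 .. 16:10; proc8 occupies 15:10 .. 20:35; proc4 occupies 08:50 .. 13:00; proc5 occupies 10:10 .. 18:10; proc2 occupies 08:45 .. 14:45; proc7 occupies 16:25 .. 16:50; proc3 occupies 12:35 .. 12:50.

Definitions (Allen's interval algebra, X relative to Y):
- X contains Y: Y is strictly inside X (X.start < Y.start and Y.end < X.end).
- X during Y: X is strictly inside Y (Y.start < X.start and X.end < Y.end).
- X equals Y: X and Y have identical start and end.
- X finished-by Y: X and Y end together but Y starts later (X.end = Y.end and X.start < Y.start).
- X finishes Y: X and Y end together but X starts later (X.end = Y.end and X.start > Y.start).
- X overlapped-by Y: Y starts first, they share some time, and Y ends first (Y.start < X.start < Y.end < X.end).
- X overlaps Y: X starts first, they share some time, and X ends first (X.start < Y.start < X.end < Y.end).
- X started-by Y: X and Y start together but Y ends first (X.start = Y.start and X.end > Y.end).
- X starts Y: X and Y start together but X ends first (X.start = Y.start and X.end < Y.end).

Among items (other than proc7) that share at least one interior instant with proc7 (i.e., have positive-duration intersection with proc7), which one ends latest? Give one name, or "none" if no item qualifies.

proc8

Target proc7 = [16:25, 16:50].
proc2 [08:45, 14:45] → before → excluded.
proc3 [12:35, 12:50] → before → excluded.
proc4 [08:50, 13:00] → before → excluded.
proc5 [10:10, 18:10] → contains → candidate.
proc6 [10:15, 12:35] → before → excluded.
proc8 [15:10, 20:35] → contains → candidate.
proc9 [12:05, 16:10] → before → excluded.
Among candidates, latest end is 20:35 → proc8.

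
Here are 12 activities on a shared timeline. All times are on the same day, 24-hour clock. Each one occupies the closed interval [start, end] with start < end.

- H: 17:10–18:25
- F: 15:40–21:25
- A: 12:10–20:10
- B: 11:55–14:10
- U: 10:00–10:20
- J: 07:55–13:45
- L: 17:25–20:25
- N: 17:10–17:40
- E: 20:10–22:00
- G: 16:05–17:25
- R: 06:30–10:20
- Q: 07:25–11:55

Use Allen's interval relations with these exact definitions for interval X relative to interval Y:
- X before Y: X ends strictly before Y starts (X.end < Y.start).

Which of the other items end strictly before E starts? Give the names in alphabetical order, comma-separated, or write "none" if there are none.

Target E = [20:10, 22:00].
A [12:10, 20:10] → meets → no.
B [11:55, 14:10] → before → yes.
F [15:40, 21:25] → overlaps → no.
G [16:05, 17:25] → before → yes.
H [17:10, 18:25] → before → yes.
J [07:55, 13:45] → before → yes.
L [17:25, 20:25] → overlaps → no.
N [17:10, 17:40] → before → yes.
Q [07:25, 11:55] → before → yes.
R [06:30, 10:20] → before → yes.
U [10:00, 10:20] → before → yes.
Result: B, G, H, J, N, Q, R, U.

B, G, H, J, N, Q, R, U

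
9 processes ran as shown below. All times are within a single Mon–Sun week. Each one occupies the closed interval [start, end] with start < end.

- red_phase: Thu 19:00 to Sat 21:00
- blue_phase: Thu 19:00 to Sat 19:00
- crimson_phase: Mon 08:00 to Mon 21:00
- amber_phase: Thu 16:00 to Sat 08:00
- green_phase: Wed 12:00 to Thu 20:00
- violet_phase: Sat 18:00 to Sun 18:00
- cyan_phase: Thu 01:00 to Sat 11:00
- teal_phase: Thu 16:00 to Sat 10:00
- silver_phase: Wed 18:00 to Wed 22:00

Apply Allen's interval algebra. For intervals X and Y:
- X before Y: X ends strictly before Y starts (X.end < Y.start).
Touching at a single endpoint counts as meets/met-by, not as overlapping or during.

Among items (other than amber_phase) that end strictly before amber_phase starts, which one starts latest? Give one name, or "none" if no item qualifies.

silver_phase

Target amber_phase = [Thu 16:00, Sat 08:00].
blue_phase [Thu 19:00, Sat 19:00] → overlapped-by → excluded.
crimson_phase [Mon 08:00, Mon 21:00] → before → candidate.
cyan_phase [Thu 01:00, Sat 11:00] → contains → excluded.
green_phase [Wed 12:00, Thu 20:00] → overlaps → excluded.
red_phase [Thu 19:00, Sat 21:00] → overlapped-by → excluded.
silver_phase [Wed 18:00, Wed 22:00] → before → candidate.
teal_phase [Thu 16:00, Sat 10:00] → started-by → excluded.
violet_phase [Sat 18:00, Sun 18:00] → after → excluded.
Among candidates, latest start is Wed 18:00 → silver_phase.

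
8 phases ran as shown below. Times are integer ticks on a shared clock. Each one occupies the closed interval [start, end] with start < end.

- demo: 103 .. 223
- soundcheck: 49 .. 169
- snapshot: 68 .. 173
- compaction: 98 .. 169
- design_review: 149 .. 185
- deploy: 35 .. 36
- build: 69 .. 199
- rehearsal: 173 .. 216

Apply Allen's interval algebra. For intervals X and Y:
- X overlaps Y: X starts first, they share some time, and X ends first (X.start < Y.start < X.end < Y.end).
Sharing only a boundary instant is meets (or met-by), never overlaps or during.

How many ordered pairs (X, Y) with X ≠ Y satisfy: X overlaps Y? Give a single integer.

Checking all 56 ordered pairs for relation 'overlaps'; matching pairs in alphabetical order:
(build, demo): build overlaps demo ✓
(build, rehearsal): build overlaps rehearsal ✓
(compaction, demo): compaction overlaps demo ✓
(compaction, design_review): compaction overlaps design_review ✓
(design_review, rehearsal): design_review overlaps rehearsal ✓
(snapshot, build): snapshot overlaps build ✓
(snapshot, demo): snapshot overlaps demo ✓
(snapshot, design_review): snapshot overlaps design_review ✓
(soundcheck, build): soundcheck overlaps build ✓
(soundcheck, demo): soundcheck overlaps demo ✓
(soundcheck, design_review): soundcheck overlaps design_review ✓
(soundcheck, snapshot): soundcheck overlaps snapshot ✓
Count: 12.

12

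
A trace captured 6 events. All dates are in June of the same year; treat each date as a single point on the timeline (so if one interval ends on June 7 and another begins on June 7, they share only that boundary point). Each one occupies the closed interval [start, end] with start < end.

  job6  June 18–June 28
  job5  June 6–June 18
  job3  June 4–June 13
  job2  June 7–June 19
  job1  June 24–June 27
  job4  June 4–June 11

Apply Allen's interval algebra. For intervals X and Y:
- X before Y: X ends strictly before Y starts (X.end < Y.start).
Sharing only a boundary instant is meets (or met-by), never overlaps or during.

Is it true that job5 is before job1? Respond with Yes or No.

Yes

job5 = [June 6, June 18], job1 = [June 24, June 27].
Actual relation of job5 to job1: before.
Asked whether 'before' holds → Yes.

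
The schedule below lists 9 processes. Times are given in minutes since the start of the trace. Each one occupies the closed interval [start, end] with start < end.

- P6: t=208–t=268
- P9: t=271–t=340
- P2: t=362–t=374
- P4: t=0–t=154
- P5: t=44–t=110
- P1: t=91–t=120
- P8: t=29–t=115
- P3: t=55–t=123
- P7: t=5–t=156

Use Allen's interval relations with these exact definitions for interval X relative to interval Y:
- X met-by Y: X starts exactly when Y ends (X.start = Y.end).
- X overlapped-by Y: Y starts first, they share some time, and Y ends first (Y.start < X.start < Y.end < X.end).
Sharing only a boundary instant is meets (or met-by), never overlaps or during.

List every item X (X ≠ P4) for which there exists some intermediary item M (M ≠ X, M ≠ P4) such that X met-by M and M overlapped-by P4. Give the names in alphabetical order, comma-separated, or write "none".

none

Target P4 = [t=0, t=154].
Intermediaries M with M overlapped-by P4: P7.
Via P7 — items with X met-by P7: none.
Union: none.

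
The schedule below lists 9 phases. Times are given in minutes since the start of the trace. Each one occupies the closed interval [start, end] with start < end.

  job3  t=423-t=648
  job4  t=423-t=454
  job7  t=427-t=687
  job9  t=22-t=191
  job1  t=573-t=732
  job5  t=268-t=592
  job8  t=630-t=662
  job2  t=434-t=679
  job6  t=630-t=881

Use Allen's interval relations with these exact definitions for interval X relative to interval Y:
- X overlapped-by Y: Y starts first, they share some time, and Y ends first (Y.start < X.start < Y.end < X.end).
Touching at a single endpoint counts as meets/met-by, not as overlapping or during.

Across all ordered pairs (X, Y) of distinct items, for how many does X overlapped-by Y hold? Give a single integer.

16

Checking all 72 ordered pairs for relation 'overlapped-by'; matching pairs in alphabetical order:
(job1, job2): job1 overlapped-by job2 ✓
(job1, job3): job1 overlapped-by job3 ✓
(job1, job5): job1 overlapped-by job5 ✓
(job1, job7): job1 overlapped-by job7 ✓
(job2, job3): job2 overlapped-by job3 ✓
(job2, job4): job2 overlapped-by job4 ✓
(job2, job5): job2 overlapped-by job5 ✓
(job3, job5): job3 overlapped-by job5 ✓
(job6, job1): job6 overlapped-by job1 ✓
(job6, job2): job6 overlapped-by job2 ✓
(job6, job3): job6 overlapped-by job3 ✓
(job6, job7): job6 overlapped-by job7 ✓
(job7, job3): job7 overlapped-by job3 ✓
(job7, job4): job7 overlapped-by job4 ✓
(job7, job5): job7 overlapped-by job5 ✓
(job8, job3): job8 overlapped-by job3 ✓
Count: 16.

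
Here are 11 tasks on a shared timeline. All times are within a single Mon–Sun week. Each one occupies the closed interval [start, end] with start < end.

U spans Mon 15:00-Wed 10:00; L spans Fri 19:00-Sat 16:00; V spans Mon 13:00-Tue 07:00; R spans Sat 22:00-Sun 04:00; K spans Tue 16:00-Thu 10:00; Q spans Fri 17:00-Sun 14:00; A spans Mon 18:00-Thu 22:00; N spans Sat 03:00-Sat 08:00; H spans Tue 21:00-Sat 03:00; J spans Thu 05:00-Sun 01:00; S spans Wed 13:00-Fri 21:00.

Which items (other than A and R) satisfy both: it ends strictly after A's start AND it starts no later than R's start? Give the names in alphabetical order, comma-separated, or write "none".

H, J, K, L, N, Q, S, U, V

Conditions: its end is strictly after A's start (X.end > Mon 18:00) AND its start is no later than R's start (X.start <= Sat 22:00).
H: end Sat 03:00 > Mon 18:00? ✓; start Tue 21:00 <= Sat 22:00? ✓ → yes.
J: end Sun 01:00 > Mon 18:00? ✓; start Thu 05:00 <= Sat 22:00? ✓ → yes.
K: end Thu 10:00 > Mon 18:00? ✓; start Tue 16:00 <= Sat 22:00? ✓ → yes.
L: end Sat 16:00 > Mon 18:00? ✓; start Fri 19:00 <= Sat 22:00? ✓ → yes.
N: end Sat 08:00 > Mon 18:00? ✓; start Sat 03:00 <= Sat 22:00? ✓ → yes.
Q: end Sun 14:00 > Mon 18:00? ✓; start Fri 17:00 <= Sat 22:00? ✓ → yes.
S: end Fri 21:00 > Mon 18:00? ✓; start Wed 13:00 <= Sat 22:00? ✓ → yes.
U: end Wed 10:00 > Mon 18:00? ✓; start Mon 15:00 <= Sat 22:00? ✓ → yes.
V: end Tue 07:00 > Mon 18:00? ✓; start Mon 13:00 <= Sat 22:00? ✓ → yes.
Result: H, J, K, L, N, Q, S, U, V.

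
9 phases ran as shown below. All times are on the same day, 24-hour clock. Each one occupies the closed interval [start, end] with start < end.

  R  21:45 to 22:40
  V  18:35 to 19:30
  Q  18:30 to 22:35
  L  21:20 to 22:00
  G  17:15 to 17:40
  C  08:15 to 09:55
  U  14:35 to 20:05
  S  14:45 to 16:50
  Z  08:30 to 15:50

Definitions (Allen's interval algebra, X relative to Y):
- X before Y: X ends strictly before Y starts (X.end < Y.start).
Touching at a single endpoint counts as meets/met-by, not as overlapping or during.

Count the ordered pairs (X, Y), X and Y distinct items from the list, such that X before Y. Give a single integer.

25

Checking all 72 ordered pairs for relation 'before'; matching pairs in alphabetical order:
(C, G): C before G ✓
(C, L): C before L ✓
(C, Q): C before Q ✓
(C, R): C before R ✓
(C, S): C before S ✓
(C, U): C before U ✓
(C, V): C before V ✓
(G, L): G before L ✓
(G, Q): G before Q ✓
(G, R): G before R ✓
(G, V): G before V ✓
(S, G): S before G ✓
(S, L): S before L ✓
(S, Q): S before Q ✓
(S, R): S before R ✓
(S, V): S before V ✓
(U, L): U before L ✓
(U, R): U before R ✓
(V, L): V before L ✓
(V, R): V before R ✓
(Z, G): Z before G ✓
(Z, L): Z before L ✓
(Z, Q): Z before Q ✓
(Z, R): Z before R ✓
... plus 1 further pairs not listed.
Count: 25.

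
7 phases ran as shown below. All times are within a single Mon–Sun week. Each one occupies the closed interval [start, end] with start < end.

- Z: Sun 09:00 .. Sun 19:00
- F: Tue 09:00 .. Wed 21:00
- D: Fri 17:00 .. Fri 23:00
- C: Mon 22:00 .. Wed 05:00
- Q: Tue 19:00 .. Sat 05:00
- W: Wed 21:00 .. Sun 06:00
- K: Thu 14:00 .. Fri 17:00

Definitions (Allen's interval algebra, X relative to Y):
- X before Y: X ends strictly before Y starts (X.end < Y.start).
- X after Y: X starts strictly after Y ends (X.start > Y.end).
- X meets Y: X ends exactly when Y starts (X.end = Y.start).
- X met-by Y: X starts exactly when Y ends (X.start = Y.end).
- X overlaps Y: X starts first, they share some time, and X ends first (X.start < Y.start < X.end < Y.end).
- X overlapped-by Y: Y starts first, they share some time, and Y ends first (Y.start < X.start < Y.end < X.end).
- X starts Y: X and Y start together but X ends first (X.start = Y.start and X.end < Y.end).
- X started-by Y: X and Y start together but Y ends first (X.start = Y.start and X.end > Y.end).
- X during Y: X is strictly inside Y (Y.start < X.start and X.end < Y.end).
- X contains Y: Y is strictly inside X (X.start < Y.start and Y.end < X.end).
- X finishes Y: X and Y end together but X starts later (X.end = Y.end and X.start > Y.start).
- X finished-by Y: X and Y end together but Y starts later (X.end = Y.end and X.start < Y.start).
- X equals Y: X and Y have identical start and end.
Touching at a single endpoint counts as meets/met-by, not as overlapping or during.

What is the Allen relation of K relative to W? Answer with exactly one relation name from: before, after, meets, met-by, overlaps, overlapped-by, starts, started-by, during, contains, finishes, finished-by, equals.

K = [Thu 14:00, Fri 17:00]; W = [Wed 21:00, Sun 06:00].
Compare endpoints: K.start > W.start, K.start < W.end, K.end > W.start, K.end < W.end.
That pattern is 'during'.

during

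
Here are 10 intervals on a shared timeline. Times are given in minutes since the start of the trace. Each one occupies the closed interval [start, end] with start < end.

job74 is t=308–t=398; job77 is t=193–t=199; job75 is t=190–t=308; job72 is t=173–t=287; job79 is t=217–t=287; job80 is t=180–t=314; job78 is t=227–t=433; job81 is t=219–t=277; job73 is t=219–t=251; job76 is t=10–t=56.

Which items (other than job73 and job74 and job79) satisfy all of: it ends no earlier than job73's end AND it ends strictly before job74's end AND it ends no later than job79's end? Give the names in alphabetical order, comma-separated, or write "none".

Conditions: its end is no earlier than job73's end (X.end >= t=251) AND its end is strictly before job74's end (X.end < t=398) AND its end is no later than job79's end (X.end <= t=287).
job72: end t=287 >= t=251? ✓; end t=287 < t=398? ✓; end t=287 <= t=287? ✓ → yes.
job75: end t=308 >= t=251? ✓; end t=308 < t=398? ✓; end t=308 <= t=287? ✗ → no.
job76: end t=56 >= t=251? ✗; end t=56 < t=398? ✓; end t=56 <= t=287? ✓ → no.
job77: end t=199 >= t=251? ✗; end t=199 < t=398? ✓; end t=199 <= t=287? ✓ → no.
job78: end t=433 >= t=251? ✓; end t=433 < t=398? ✗; end t=433 <= t=287? ✗ → no.
job80: end t=314 >= t=251? ✓; end t=314 < t=398? ✓; end t=314 <= t=287? ✗ → no.
job81: end t=277 >= t=251? ✓; end t=277 < t=398? ✓; end t=277 <= t=287? ✓ → yes.
Result: job72, job81.

job72, job81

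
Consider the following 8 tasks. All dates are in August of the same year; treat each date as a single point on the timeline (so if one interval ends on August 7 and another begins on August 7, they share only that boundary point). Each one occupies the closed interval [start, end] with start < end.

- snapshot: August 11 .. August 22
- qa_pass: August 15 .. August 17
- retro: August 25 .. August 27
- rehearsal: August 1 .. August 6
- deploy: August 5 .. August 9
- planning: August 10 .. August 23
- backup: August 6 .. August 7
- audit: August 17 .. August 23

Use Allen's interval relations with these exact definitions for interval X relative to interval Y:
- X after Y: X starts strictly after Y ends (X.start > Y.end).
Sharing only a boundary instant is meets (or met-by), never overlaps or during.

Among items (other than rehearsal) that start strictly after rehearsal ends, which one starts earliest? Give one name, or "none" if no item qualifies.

planning

Target rehearsal = [August 1, August 6].
audit [August 17, August 23] → after → candidate.
backup [August 6, August 7] → met-by → excluded.
deploy [August 5, August 9] → overlapped-by → excluded.
planning [August 10, August 23] → after → candidate.
qa_pass [August 15, August 17] → after → candidate.
retro [August 25, August 27] → after → candidate.
snapshot [August 11, August 22] → after → candidate.
Among candidates, earliest start is August 10 → planning.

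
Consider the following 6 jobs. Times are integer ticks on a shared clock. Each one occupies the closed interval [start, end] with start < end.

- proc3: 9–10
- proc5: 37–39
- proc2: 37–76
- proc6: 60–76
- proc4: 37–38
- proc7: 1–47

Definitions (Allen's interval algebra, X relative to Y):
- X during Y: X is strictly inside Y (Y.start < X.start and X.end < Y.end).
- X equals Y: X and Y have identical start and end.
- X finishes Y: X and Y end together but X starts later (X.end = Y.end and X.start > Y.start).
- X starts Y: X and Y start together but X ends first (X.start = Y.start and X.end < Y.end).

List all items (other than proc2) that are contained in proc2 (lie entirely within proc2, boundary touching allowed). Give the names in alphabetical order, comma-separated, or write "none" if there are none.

proc4, proc5, proc6

Target proc2 = [37, 76].
proc3 [9, 10] → before → no.
proc4 [37, 38] → starts → yes.
proc5 [37, 39] → starts → yes.
proc6 [60, 76] → finishes → yes.
proc7 [1, 47] → overlaps → no.
Result: proc4, proc5, proc6.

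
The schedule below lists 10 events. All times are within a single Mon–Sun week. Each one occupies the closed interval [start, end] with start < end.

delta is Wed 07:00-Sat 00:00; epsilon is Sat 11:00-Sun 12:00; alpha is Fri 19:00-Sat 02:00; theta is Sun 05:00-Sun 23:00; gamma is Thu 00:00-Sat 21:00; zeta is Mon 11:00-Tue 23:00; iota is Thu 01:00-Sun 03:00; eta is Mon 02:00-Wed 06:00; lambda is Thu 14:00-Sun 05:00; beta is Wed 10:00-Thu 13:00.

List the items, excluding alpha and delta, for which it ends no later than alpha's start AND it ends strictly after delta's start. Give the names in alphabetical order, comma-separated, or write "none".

Conditions: its end is no later than alpha's start (X.end <= Fri 19:00) AND its end is strictly after delta's start (X.end > Wed 07:00).
beta: end Thu 13:00 <= Fri 19:00? ✓; end Thu 13:00 > Wed 07:00? ✓ → yes.
epsilon: end Sun 12:00 <= Fri 19:00? ✗; end Sun 12:00 > Wed 07:00? ✓ → no.
eta: end Wed 06:00 <= Fri 19:00? ✓; end Wed 06:00 > Wed 07:00? ✗ → no.
gamma: end Sat 21:00 <= Fri 19:00? ✗; end Sat 21:00 > Wed 07:00? ✓ → no.
iota: end Sun 03:00 <= Fri 19:00? ✗; end Sun 03:00 > Wed 07:00? ✓ → no.
lambda: end Sun 05:00 <= Fri 19:00? ✗; end Sun 05:00 > Wed 07:00? ✓ → no.
theta: end Sun 23:00 <= Fri 19:00? ✗; end Sun 23:00 > Wed 07:00? ✓ → no.
zeta: end Tue 23:00 <= Fri 19:00? ✓; end Tue 23:00 > Wed 07:00? ✗ → no.
Result: beta.

beta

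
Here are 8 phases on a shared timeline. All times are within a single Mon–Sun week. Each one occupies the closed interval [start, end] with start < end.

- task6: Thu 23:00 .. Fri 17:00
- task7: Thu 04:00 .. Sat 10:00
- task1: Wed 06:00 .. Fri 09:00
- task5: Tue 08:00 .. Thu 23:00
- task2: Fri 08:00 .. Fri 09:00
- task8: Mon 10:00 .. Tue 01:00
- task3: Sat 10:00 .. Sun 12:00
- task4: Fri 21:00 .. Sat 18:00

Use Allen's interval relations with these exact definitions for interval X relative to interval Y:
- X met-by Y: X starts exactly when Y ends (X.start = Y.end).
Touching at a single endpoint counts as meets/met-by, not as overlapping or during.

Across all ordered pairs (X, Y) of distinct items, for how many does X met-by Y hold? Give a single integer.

2

Checking all 56 ordered pairs for relation 'met-by'; matching pairs in alphabetical order:
(task3, task7): task3 met-by task7 ✓
(task6, task5): task6 met-by task5 ✓
Count: 2.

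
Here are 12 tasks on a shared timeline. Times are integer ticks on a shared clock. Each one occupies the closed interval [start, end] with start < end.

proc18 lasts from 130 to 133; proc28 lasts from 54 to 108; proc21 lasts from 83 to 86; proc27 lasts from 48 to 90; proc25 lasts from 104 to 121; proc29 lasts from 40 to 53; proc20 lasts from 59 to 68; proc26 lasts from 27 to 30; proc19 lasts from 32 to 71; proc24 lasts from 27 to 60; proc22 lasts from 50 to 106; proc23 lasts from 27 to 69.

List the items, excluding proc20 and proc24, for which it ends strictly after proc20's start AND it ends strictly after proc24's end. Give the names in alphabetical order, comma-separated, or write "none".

Conditions: its end is strictly after proc20's start (X.end > 59) AND its end is strictly after proc24's end (X.end > 60).
proc18: end 133 > 59? ✓; end 133 > 60? ✓ → yes.
proc19: end 71 > 59? ✓; end 71 > 60? ✓ → yes.
proc21: end 86 > 59? ✓; end 86 > 60? ✓ → yes.
proc22: end 106 > 59? ✓; end 106 > 60? ✓ → yes.
proc23: end 69 > 59? ✓; end 69 > 60? ✓ → yes.
proc25: end 121 > 59? ✓; end 121 > 60? ✓ → yes.
proc26: end 30 > 59? ✗; end 30 > 60? ✗ → no.
proc27: end 90 > 59? ✓; end 90 > 60? ✓ → yes.
proc28: end 108 > 59? ✓; end 108 > 60? ✓ → yes.
proc29: end 53 > 59? ✗; end 53 > 60? ✗ → no.
Result: proc18, proc19, proc21, proc22, proc23, proc25, proc27, proc28.

proc18, proc19, proc21, proc22, proc23, proc25, proc27, proc28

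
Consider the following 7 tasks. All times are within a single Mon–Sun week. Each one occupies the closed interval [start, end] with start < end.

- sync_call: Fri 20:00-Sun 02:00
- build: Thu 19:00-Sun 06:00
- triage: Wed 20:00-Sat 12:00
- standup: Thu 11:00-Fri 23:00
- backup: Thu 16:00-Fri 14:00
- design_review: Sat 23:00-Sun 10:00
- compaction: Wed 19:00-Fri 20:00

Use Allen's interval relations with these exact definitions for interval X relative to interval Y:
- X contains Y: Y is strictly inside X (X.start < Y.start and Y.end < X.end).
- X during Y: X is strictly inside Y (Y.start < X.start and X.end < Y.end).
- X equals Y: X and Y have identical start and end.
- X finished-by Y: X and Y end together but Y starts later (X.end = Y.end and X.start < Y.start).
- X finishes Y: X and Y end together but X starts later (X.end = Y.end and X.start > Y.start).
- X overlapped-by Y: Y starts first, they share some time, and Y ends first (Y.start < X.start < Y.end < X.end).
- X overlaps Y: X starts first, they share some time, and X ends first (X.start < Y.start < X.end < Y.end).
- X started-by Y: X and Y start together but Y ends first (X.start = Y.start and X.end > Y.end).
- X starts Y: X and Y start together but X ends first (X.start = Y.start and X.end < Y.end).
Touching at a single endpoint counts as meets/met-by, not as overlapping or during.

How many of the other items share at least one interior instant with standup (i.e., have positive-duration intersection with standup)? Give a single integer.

5

Target standup = [Thu 11:00, Fri 23:00].
backup [Thu 16:00, Fri 14:00] → during → counts.
build [Thu 19:00, Sun 06:00] → overlapped-by → counts.
compaction [Wed 19:00, Fri 20:00] → overlaps → counts.
design_review [Sat 23:00, Sun 10:00] → after → no.
sync_call [Fri 20:00, Sun 02:00] → overlapped-by → counts.
triage [Wed 20:00, Sat 12:00] → contains → counts.
Total: 5.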